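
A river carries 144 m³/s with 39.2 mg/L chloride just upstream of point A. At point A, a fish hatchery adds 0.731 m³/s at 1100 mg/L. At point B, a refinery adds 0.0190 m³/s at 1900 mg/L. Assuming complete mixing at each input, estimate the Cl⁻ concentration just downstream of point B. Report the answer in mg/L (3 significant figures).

After input A: C = (144·39.2 + 0.731·1100) / 144.7 = 44.56 mg/L.
After input B: C = (144.7·44.56 + 0.019·1900) / 144.8 = 44.8 mg/L.

44.8 mg/L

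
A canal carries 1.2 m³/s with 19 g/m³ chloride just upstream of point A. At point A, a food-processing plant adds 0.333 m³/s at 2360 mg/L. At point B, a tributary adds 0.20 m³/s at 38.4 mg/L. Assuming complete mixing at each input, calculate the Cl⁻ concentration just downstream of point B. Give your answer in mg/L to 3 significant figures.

After input A: C = (1.2·19 + 0.333·2360) / 1.533 = 527.5 mg/L.
After input B: C = (1.533·527.5 + 0.2·38.4) / 1.733 = 471.1 mg/L.

471 mg/L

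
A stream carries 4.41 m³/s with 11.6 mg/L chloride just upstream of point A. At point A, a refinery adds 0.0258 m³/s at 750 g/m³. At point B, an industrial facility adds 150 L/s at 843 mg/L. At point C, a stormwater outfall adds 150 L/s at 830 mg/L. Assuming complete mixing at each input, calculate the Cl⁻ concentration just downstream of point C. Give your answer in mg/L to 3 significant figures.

67.9 mg/L

After input A: C = (4.41·11.6 + 0.0258·750) / 4.436 = 15.89 mg/L.
150 L/s = 0.15 m³/s.
After input B: C = (4.436·15.89 + 0.15·843) / 4.586 = 42.95 mg/L.
150 L/s = 0.15 m³/s.
After input C: C = (4.586·42.95 + 0.15·830) / 4.736 = 67.88 mg/L.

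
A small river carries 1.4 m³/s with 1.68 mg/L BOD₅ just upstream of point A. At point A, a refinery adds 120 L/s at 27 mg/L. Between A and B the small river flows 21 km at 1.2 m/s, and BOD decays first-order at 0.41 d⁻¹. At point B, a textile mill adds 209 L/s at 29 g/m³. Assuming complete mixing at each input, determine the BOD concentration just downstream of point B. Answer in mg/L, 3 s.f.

120 L/s = 0.12 m³/s.
After input A: C = (1.4·1.68 + 0.12·27) / 1.52 = 3.679 mg/L.
Over the 21 km reach to input B (t = 1.75e+04 s = 0.2025 d), decay gives C = 3.679·exp(−0.41·0.2025) = 3.386 mg/L.
209 L/s = 0.209 m³/s.
After input B: C = (1.52·3.386 + 0.209·29) / 1.729 = 6.482 mg/L.

6.48 mg/L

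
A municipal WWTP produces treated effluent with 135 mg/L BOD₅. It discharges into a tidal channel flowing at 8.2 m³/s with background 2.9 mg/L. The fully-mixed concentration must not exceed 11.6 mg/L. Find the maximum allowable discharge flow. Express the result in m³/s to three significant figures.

0.578 m³/s

Mass balance at complete mixing: C_std·(Q_w + Q_r) = Q_w·C_e + Q_r·C_b.
Rearranging, Q_w = Q_r·(C_std − C_b)/(C_e − C_std) = 8.2·(11.6 − 2.9) / (135 − 11.6) = 0.5781 m³/s.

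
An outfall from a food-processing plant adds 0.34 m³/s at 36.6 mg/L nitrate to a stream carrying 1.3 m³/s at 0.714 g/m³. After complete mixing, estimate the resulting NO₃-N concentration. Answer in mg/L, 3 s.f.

By mass balance at complete mixing, C = (0.34·36.6 + 1.3·0.714) / (0.34 + 1.3) = 13.37/1.64 = 8.154 mg/L.

8.15 mg/L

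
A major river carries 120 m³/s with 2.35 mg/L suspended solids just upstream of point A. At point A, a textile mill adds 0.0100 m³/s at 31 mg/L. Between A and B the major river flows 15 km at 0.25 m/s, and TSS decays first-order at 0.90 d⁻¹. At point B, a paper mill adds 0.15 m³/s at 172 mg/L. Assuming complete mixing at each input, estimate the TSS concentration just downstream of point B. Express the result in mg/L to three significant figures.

1.47 mg/L

After input A: C = (120·2.35 + 0.01·31) / 120 = 2.352 mg/L.
Over the 15 km reach to input B (t = 6e+04 s = 0.6944 d), decay gives C = 2.352·exp(−0.90·0.6944) = 1.259 mg/L.
After input B: C = (120·1.259 + 0.15·172) / 120.2 = 1.472 mg/L.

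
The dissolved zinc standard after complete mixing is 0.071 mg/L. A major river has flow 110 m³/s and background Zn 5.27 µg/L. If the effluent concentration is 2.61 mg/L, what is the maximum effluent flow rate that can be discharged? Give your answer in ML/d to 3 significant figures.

5.27 µg/L = 0.00527 mg/L.
Mass balance at complete mixing: C_std·(Q_w + Q_r) = Q_w·C_e + Q_r·C_b.
Rearranging, Q_w = Q_r·(C_std − C_b)/(C_e − C_std) = 110·(0.071 − 0.00527) / (2.61 − 0.071) = 2.848 m³/s.
= 246 ML/d.

246 ML/d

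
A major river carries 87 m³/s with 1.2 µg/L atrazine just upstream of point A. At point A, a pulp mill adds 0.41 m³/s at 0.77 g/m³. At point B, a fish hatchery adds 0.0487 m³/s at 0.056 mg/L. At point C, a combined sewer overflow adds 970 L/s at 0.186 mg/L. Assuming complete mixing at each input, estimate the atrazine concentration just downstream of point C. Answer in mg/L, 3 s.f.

1.2 µg/L = 0.0012 mg/L.
After input A: C = (87·0.0012 + 0.41·0.77) / 87.41 = 0.004806 mg/L.
After input B: C = (87.41·0.004806 + 0.0487·0.056) / 87.46 = 0.004835 mg/L.
970 L/s = 0.97 m³/s.
After input C: C = (87.46·0.004835 + 0.97·0.186) / 88.43 = 0.006822 mg/L.

0.00682 mg/L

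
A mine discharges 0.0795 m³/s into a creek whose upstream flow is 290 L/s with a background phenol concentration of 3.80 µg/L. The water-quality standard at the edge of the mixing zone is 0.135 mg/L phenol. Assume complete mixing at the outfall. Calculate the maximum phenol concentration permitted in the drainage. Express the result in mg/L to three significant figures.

0.614 mg/L

290 L/s = 0.29 m³/s.
3.80 µg/L = 0.0038 mg/L.
Mass balance: 0.135·0.3695 = 0.0795·Cₑ + 0.29·0.0038.
Cₑ = (0.04988 − 0.001102) / 0.0795 = 0.6136 mg/L.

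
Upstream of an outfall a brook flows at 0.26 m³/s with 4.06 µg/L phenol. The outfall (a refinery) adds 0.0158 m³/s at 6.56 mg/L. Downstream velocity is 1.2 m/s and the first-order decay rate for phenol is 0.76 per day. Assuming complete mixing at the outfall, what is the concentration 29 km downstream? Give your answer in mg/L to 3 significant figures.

0.307 mg/L

4.06 µg/L = 0.00406 mg/L.
After complete mixing, C₀ = (0.0158·6.56 + 0.26·0.00406) / 0.2758 = 0.3796 mg/L.
Travel time t = 2.9e+04 m / 1.2 m/s = 2.417e+04 s = 0.2797 d.
C = 0.3796·exp(−0.76·0.2797) = 0.3796·0.8085 = 0.3069 mg/L.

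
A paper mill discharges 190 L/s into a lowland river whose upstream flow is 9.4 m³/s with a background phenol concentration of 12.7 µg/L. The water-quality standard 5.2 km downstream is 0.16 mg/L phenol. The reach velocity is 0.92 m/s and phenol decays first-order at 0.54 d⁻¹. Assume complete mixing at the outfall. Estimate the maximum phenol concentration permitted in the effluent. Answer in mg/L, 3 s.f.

7.74 mg/L

190 L/s = 0.19 m³/s.
12.7 µg/L = 0.0127 mg/L.
Travel time to the compliance point: t = 5200/0.92 = 5652 s = 0.06542 d; decay factor exp(−0.54·0.06542) = 0.9653.
So the concentration just after mixing may be at most 0.16/0.9653 = 0.1658 mg/L.
Mass balance: 0.1658·9.59 = 0.19·Cₑ + 9.4·0.0127.
Cₑ = (1.59 − 0.1194) / 0.19 = 7.738 mg/L.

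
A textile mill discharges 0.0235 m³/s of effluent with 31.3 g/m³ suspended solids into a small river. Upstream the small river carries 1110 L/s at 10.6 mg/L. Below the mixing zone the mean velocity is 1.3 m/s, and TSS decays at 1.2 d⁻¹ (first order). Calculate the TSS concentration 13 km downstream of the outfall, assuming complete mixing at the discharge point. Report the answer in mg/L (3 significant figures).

1110 L/s = 1.11 m³/s.
After complete mixing, C₀ = (0.0235·31.3 + 1.11·10.6) / 1.134 = 11.03 mg/L.
Travel time t = 1.3e+04 m / 1.3 m/s = 1e+04 s = 0.1157 d.
C = 11.03·exp(−1.2·0.1157) = 11.03·0.8703 = 9.599 mg/L.

9.60 mg/L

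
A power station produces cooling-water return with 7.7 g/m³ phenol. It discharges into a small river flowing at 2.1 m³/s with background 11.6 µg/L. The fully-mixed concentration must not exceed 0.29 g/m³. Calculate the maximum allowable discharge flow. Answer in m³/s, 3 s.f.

11.6 µg/L = 0.0116 mg/L.
Mass balance at complete mixing: C_std·(Q_w + Q_r) = Q_w·C_e + Q_r·C_b.
Rearranging, Q_w = Q_r·(C_std − C_b)/(C_e − C_std) = 2.1·(0.29 − 0.0116) / (7.7 − 0.29) = 0.0789 m³/s.

0.0789 m³/s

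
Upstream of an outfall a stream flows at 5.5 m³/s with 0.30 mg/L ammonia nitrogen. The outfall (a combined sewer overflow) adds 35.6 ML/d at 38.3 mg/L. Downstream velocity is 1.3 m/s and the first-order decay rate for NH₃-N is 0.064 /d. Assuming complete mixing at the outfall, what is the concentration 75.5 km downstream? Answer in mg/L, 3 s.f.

2.82 mg/L

35.6 ML/d = 0.412 m³/s.
After complete mixing, C₀ = (0.412·38.3 + 5.5·0.3) / 5.912 = 2.948 mg/L.
Travel time t = 7.55e+04 m / 1.3 m/s = 5.808e+04 s = 0.6722 d.
C = 2.948·exp(−0.064·0.6722) = 2.948·0.9579 = 2.824 mg/L.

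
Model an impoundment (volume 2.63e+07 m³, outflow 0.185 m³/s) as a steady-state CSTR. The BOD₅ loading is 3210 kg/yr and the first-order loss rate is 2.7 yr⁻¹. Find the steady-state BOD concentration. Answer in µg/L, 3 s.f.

41.8 µg/L

Outflow Q = 0.185 m³/s × 3.156e+07 s/yr = 5.838e+06 m³/yr.
Steady-state CSTR mass balance: W = Q·C + k·V·C, so C = W/(Q + kV).
Q + kV = 5.838e+06 + 2.7·2.63e+07 = 7.685e+07 m³/yr.
C = 3210/7.685e+07 = 4.177e-05 kg/m³ = 0.04177 mg/L = 41.77 µg/L.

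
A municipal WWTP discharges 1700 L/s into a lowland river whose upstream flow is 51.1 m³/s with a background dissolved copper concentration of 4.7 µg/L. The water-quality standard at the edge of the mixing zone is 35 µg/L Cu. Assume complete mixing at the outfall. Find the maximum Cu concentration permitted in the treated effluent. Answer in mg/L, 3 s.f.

1700 L/s = 1.7 m³/s.
4.7 µg/L = 0.0047 mg/L.
35 µg/L = 0.035 mg/L.
Mass balance: 0.035·52.8 = 1.7·Cₑ + 51.1·0.0047.
Cₑ = (1.848 − 0.2402) / 1.7 = 0.9458 mg/L.

0.946 mg/L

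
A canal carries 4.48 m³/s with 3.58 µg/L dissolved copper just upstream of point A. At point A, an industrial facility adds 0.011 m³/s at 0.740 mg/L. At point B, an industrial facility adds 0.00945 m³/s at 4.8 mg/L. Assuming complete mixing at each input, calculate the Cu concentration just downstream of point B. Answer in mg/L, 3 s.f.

0.0155 mg/L

3.58 µg/L = 0.00358 mg/L.
After input A: C = (4.48·0.00358 + 0.011·0.74) / 4.491 = 0.005384 mg/L.
After input B: C = (4.491·0.005384 + 0.00945·4.8) / 4.5 = 0.01545 mg/L.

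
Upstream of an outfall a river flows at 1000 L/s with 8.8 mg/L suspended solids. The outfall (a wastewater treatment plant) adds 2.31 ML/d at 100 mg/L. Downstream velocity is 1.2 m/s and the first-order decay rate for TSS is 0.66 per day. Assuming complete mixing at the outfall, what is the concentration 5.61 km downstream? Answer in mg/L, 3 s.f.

10.8 mg/L

2.31 ML/d = 0.02674 m³/s.
1000 L/s = 1 m³/s.
After complete mixing, C₀ = (0.02674·100 + 1·8.8) / 1.027 = 11.17 mg/L.
Travel time t = 5610 m / 1.2 m/s = 4675 s = 0.05411 d.
C = 11.17·exp(−0.66·0.05411) = 11.17·0.9649 = 10.78 mg/L.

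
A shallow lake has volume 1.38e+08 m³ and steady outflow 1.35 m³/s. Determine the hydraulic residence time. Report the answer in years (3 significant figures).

Q = 1.35 m³/s × 3.156e+07 s/yr = 4.26e+07 m³/yr.
Hydraulic residence time τ = V/Q = 1.38e+08/4.26e+07 = 3.239 yr.

3.24 yr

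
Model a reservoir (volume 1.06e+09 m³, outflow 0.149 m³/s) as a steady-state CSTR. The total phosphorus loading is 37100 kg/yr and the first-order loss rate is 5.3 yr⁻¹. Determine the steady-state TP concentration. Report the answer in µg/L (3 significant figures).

Outflow Q = 0.149 m³/s × 3.156e+07 s/yr = 4.702e+06 m³/yr.
Steady-state CSTR mass balance: W = Q·C + k·V·C, so C = W/(Q + kV).
Q + kV = 4.702e+06 + 5.3·1.06e+09 = 5.623e+09 m³/yr.
C = 37100/5.623e+09 = 6.598e-06 kg/m³ = 0.006598 mg/L = 6.598 µg/L.

6.60 µg/L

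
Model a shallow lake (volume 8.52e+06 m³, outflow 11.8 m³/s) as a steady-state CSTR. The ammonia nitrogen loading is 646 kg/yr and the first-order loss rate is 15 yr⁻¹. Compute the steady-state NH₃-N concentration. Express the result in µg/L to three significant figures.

Outflow Q = 11.8 m³/s × 3.156e+07 s/yr = 3.724e+08 m³/yr.
Steady-state CSTR mass balance: W = Q·C + k·V·C, so C = W/(Q + kV).
Q + kV = 3.724e+08 + 15·8.52e+06 = 5.002e+08 m³/yr.
C = 646/5.002e+08 = 1.292e-06 kg/m³ = 0.001292 mg/L = 1.292 µg/L.

1.29 µg/L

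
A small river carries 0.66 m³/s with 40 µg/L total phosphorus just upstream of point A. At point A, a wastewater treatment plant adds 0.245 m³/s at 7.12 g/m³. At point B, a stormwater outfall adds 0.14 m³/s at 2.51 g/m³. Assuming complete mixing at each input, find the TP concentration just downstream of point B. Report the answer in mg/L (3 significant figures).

40 µg/L = 0.04 mg/L.
After input A: C = (0.66·0.04 + 0.245·7.12) / 0.905 = 1.957 mg/L.
After input B: C = (0.905·1.957 + 0.14·2.51) / 1.045 = 2.031 mg/L.

2.03 mg/L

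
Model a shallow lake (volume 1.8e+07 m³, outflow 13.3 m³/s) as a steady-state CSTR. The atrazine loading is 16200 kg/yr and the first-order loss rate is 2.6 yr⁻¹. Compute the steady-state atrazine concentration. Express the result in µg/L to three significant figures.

Outflow Q = 13.3 m³/s × 3.156e+07 s/yr = 4.197e+08 m³/yr.
Steady-state CSTR mass balance: W = Q·C + k·V·C, so C = W/(Q + kV).
Q + kV = 4.197e+08 + 2.6·1.8e+07 = 4.665e+08 m³/yr.
C = 16200/4.665e+08 = 3.473e-05 kg/m³ = 0.03473 mg/L = 34.73 µg/L.

34.7 µg/L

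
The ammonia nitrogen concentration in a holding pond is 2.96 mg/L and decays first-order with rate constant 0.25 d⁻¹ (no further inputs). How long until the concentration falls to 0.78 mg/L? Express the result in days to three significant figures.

t = ln(C₀/C)/k = ln(2.96/0.78)/0.25 = 1.334/0.25 = 5.335 d.

5.33 d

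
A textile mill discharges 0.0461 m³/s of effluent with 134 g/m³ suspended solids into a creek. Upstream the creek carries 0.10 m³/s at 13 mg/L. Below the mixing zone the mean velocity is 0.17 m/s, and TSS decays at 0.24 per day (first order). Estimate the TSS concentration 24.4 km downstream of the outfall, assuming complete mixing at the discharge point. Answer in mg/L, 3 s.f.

After complete mixing, C₀ = (0.0461·134 + 0.1·13) / 0.1461 = 51.18 mg/L.
Travel time t = 2.44e+04 m / 0.17 m/s = 1.435e+05 s = 1.661 d.
C = 51.18·exp(−0.24·1.661) = 51.18·0.6712 = 34.35 mg/L.

34.4 mg/L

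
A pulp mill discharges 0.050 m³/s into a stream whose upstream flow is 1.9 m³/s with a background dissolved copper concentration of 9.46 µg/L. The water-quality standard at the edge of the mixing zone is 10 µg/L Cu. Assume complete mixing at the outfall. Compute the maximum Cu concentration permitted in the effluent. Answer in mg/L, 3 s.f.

9.46 µg/L = 0.00946 mg/L.
10 µg/L = 0.01 mg/L.
Mass balance: 0.01·1.95 = 0.05·Cₑ + 1.9·0.00946.
Cₑ = (0.0195 − 0.01797) / 0.05 = 0.03052 mg/L.

0.0305 mg/L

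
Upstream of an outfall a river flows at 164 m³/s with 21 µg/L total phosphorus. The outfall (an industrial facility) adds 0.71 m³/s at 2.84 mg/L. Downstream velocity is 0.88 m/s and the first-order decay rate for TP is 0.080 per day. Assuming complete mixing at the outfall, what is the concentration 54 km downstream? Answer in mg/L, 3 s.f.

21 µg/L = 0.021 mg/L.
After complete mixing, C₀ = (0.71·2.84 + 164·0.021) / 164.7 = 0.03315 mg/L.
Travel time t = 5.4e+04 m / 0.88 m/s = 6.136e+04 s = 0.7102 d.
C = 0.03315·exp(−0.080·0.7102) = 0.03315·0.9448 = 0.03132 mg/L.

0.0313 mg/L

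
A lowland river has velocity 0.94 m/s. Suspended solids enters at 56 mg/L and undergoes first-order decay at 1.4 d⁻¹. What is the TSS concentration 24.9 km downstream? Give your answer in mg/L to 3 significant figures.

36.5 mg/L

Travel time t = 24.9 km / 0.94 m/s = 2.49e+04/0.94 = 2.649e+04 s = 0.3066 d.
First-order decay: C = 56·exp(−1.4·0.3066) = 56·0.651 = 36.46 mg/L.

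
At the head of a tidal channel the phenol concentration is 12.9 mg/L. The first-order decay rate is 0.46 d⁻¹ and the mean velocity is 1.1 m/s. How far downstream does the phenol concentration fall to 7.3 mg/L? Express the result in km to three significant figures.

From C = C₀·e^(−kt), t = ln(C₀/C)/k = ln(12.9/7.3)/0.46 = 0.5694/0.46 = 1.238 d.
Distance = v·t = 1.1 m/s × 1.069e+05 s = 1.176e+05 m = 117.6 km.

118 km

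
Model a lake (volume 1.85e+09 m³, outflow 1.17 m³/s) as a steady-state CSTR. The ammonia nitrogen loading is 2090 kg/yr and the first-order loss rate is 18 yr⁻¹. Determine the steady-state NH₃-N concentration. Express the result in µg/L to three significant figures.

0.0627 µg/L

Outflow Q = 1.17 m³/s × 3.156e+07 s/yr = 3.692e+07 m³/yr.
Steady-state CSTR mass balance: W = Q·C + k·V·C, so C = W/(Q + kV).
Q + kV = 3.692e+07 + 18·1.85e+09 = 3.334e+10 m³/yr.
C = 2090/3.334e+10 = 6.269e-08 kg/m³ = 6.269e-05 mg/L = 0.06269 µg/L.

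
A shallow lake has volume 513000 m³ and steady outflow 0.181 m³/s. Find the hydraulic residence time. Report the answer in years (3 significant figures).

0.0898 yr

Q = 0.181 m³/s × 3.156e+07 s/yr = 5.712e+06 m³/yr.
Hydraulic residence time τ = V/Q = 513000/5.712e+06 = 0.08981 yr.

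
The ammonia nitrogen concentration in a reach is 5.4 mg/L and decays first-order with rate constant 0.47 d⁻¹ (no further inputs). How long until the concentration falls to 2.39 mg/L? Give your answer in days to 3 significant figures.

1.73 d

t = ln(C₀/C)/k = ln(5.4/2.39)/0.47 = 0.8151/0.47 = 1.734 d.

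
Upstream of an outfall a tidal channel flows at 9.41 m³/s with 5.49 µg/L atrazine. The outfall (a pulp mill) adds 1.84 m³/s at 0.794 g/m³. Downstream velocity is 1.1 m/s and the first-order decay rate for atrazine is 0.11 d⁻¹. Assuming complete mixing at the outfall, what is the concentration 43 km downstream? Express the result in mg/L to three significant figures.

5.49 µg/L = 0.00549 mg/L.
After complete mixing, C₀ = (1.84·0.794 + 9.41·0.00549) / 11.25 = 0.1345 mg/L.
Travel time t = 4.3e+04 m / 1.1 m/s = 3.909e+04 s = 0.4524 d.
C = 0.1345·exp(−0.11·0.4524) = 0.1345·0.9514 = 0.1279 mg/L.

0.128 mg/L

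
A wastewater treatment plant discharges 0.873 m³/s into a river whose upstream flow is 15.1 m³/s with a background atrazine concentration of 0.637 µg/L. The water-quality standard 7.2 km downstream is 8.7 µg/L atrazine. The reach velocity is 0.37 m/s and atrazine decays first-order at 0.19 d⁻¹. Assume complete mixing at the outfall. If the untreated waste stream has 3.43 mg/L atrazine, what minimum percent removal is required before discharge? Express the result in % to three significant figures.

0.637 µg/L = 0.000637 mg/L.
8.7 µg/L = 0.0087 mg/L.
Travel time to the compliance point: t = 7200/0.37 = 1.946e+04 s = 0.2252 d; decay factor exp(−0.19·0.2252) = 0.9581.
So the concentration just after mixing may be at most 0.0087/0.9581 = 0.00908 mg/L.
Mass balance: 0.00908·15.97 = 0.873·Cₑ + 15.1·0.000637.
Cₑ = (0.145 − 0.009619) / 0.873 = 0.1551 mg/L.
Required removal = 1 − 0.1551/3.43 = 95.48 %.

95.5 %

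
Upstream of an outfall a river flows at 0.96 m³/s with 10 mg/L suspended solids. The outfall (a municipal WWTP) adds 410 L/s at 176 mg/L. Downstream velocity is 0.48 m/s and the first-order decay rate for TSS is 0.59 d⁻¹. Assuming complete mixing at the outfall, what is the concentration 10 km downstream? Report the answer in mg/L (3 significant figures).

51.8 mg/L

410 L/s = 0.41 m³/s.
After complete mixing, C₀ = (0.41·176 + 0.96·10) / 1.37 = 59.68 mg/L.
Travel time t = 1e+04 m / 0.48 m/s = 2.083e+04 s = 0.2411 d.
C = 59.68·exp(−0.59·0.2411) = 59.68·0.8674 = 51.76 mg/L.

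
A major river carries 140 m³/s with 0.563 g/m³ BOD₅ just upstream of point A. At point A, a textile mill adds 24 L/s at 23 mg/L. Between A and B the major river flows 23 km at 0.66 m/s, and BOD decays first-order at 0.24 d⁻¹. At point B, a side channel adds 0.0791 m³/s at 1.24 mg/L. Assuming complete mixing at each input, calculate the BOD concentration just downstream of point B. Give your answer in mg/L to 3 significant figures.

24 L/s = 0.024 m³/s.
After input A: C = (140·0.563 + 0.024·23) / 140 = 0.5668 mg/L.
Over the 23 km reach to input B (t = 3.485e+04 s = 0.4033 d), decay gives C = 0.5668·exp(−0.24·0.4033) = 0.5145 mg/L.
After input B: C = (140·0.5145 + 0.0791·1.24) / 140.1 = 0.515 mg/L.

0.515 mg/L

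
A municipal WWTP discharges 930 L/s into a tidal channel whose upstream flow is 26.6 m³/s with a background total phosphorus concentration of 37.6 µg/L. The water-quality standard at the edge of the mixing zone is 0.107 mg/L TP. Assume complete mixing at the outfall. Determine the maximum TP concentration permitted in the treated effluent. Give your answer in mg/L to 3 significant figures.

930 L/s = 0.93 m³/s.
37.6 µg/L = 0.0376 mg/L.
Mass balance: 0.107·27.53 = 0.93·Cₑ + 26.6·0.0376.
Cₑ = (2.946 − 1) / 0.93 = 2.092 mg/L.

2.09 mg/L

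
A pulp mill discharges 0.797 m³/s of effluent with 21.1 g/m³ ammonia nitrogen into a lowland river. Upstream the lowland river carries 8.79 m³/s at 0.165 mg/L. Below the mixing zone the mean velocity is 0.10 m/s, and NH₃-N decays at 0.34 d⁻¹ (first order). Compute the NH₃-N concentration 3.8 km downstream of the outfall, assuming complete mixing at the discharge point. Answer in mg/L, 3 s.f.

1.64 mg/L

After complete mixing, C₀ = (0.797·21.1 + 8.79·0.165) / 9.587 = 1.905 mg/L.
Travel time t = 3800 m / 0.10 m/s = 3.8e+04 s = 0.4398 d.
C = 1.905·exp(−0.34·0.4398) = 1.905·0.8611 = 1.641 mg/L.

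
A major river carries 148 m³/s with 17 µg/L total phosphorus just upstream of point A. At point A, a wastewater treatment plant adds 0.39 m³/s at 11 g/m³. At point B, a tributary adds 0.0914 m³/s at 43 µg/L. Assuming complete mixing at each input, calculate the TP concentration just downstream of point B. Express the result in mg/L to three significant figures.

17 µg/L = 0.017 mg/L.
After input A: C = (148·0.017 + 0.39·11) / 148.4 = 0.04587 mg/L.
43 µg/L = 0.043 mg/L.
After input B: C = (148.4·0.04587 + 0.0914·0.043) / 148.5 = 0.04586 mg/L.

0.0459 mg/L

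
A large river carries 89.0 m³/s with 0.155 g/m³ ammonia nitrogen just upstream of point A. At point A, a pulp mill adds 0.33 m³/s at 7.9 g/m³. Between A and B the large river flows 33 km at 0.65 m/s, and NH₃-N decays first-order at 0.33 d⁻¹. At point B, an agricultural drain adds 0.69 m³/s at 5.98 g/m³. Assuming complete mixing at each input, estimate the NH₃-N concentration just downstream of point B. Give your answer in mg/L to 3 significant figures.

After input A: C = (89·0.155 + 0.33·7.9) / 89.33 = 0.1836 mg/L.
Over the 33 km reach to input B (t = 5.077e+04 s = 0.5876 d), decay gives C = 0.1836·exp(−0.33·0.5876) = 0.1512 mg/L.
After input B: C = (89.33·0.1512 + 0.69·5.98) / 90.02 = 0.1959 mg/L.

0.196 mg/L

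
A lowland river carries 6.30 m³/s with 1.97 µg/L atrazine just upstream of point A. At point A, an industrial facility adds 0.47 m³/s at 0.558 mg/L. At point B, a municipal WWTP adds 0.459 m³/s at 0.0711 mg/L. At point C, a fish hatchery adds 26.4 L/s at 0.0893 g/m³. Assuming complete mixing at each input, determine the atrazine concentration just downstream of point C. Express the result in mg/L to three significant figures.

1.97 µg/L = 0.00197 mg/L.
After input A: C = (6.3·0.00197 + 0.47·0.558) / 6.77 = 0.04057 mg/L.
After input B: C = (6.77·0.04057 + 0.459·0.0711) / 7.229 = 0.04251 mg/L.
26.4 L/s = 0.0264 m³/s.
After input C: C = (7.229·0.04251 + 0.0264·0.0893) / 7.255 = 0.04268 mg/L.

0.0427 mg/L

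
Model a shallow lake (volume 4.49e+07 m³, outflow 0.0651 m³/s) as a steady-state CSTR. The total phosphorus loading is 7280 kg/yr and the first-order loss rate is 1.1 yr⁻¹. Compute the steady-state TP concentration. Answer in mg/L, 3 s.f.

0.142 mg/L

Outflow Q = 0.0651 m³/s × 3.156e+07 s/yr = 2.054e+06 m³/yr.
Steady-state CSTR mass balance: W = Q·C + k·V·C, so C = W/(Q + kV).
Q + kV = 2.054e+06 + 1.1·4.49e+07 = 5.144e+07 m³/yr.
C = 7280/5.144e+07 = 0.0001415 kg/m³ = 0.1415 mg/L.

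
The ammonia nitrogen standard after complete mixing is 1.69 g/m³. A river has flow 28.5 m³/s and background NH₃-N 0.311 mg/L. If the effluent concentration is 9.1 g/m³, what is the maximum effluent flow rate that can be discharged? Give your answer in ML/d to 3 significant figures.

Mass balance at complete mixing: C_std·(Q_w + Q_r) = Q_w·C_e + Q_r·C_b.
Rearranging, Q_w = Q_r·(C_std − C_b)/(C_e − C_std) = 28.5·(1.69 − 0.311) / (9.1 − 1.69) = 5.304 m³/s.
= 458.3 ML/d.

458 ML/d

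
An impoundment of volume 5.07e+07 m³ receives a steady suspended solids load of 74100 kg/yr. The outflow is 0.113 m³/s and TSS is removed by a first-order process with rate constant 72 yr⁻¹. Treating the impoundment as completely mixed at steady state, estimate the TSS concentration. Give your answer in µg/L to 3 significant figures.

Outflow Q = 0.113 m³/s × 3.156e+07 s/yr = 3.566e+06 m³/yr.
Steady-state CSTR mass balance: W = Q·C + k·V·C, so C = W/(Q + kV).
Q + kV = 3.566e+06 + 72·5.07e+07 = 3.654e+09 m³/yr.
C = 74100/3.654e+09 = 2.028e-05 kg/m³ = 0.02028 mg/L = 20.28 µg/L.

20.3 µg/L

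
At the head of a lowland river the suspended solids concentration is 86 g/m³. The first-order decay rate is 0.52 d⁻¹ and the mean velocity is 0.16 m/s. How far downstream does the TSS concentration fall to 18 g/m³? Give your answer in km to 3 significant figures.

From C = C₀·e^(−kt), t = ln(C₀/C)/k = ln(86/18)/0.52 = 1.564/0.52 = 3.008 d.
Distance = v·t = 0.16 m/s × 2.599e+05 s = 4.158e+04 m = 41.58 km.

41.6 km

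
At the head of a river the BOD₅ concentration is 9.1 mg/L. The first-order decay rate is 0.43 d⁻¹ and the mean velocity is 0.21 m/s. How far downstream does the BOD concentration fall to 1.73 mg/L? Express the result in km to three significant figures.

From C = C₀·e^(−kt), t = ln(C₀/C)/k = ln(9.1/1.73)/0.43 = 1.66/0.43 = 3.861 d.
Distance = v·t = 0.21 m/s × 3.336e+05 s = 7.005e+04 m = 70.05 km.

70.1 km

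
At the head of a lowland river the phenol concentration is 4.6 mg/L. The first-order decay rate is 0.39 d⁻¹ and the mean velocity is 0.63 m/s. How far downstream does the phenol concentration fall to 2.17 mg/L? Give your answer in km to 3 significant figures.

From C = C₀·e^(−kt), t = ln(C₀/C)/k = ln(4.6/2.17)/0.39 = 0.7513/0.39 = 1.926 d.
Distance = v·t = 0.63 m/s × 1.664e+05 s = 1.049e+05 m = 104.9 km.

105 km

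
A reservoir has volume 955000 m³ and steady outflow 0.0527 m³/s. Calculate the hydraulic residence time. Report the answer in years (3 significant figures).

0.574 yr

Q = 0.0527 m³/s × 3.156e+07 s/yr = 1.663e+06 m³/yr.
Hydraulic residence time τ = V/Q = 955000/1.663e+06 = 0.5742 yr.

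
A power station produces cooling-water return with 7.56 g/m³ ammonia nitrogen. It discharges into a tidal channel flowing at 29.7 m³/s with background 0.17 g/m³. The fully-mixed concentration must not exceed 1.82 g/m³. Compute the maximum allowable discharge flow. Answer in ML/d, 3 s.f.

738 ML/d

Mass balance at complete mixing: C_std·(Q_w + Q_r) = Q_w·C_e + Q_r·C_b.
Rearranging, Q_w = Q_r·(C_std − C_b)/(C_e − C_std) = 29.7·(1.82 − 0.17) / (7.56 − 1.82) = 8.537 m³/s.
= 737.6 ML/d.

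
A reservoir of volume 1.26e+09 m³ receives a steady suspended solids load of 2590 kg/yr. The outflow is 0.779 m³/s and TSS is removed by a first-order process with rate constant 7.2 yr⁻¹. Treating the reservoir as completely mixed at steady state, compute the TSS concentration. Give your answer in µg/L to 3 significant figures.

Outflow Q = 0.779 m³/s × 3.156e+07 s/yr = 2.458e+07 m³/yr.
Steady-state CSTR mass balance: W = Q·C + k·V·C, so C = W/(Q + kV).
Q + kV = 2.458e+07 + 7.2·1.26e+09 = 9.097e+09 m³/yr.
C = 2590/9.097e+09 = 2.847e-07 kg/m³ = 0.0002847 mg/L = 0.2847 µg/L.

0.285 µg/L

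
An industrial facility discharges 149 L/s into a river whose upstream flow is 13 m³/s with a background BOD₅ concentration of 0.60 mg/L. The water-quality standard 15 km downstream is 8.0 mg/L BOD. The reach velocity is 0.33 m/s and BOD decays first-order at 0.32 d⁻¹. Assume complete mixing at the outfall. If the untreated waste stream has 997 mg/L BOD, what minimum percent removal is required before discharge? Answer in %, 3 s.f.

149 L/s = 0.149 m³/s.
Travel time to the compliance point: t = 1.5e+04/0.33 = 4.545e+04 s = 0.5261 d; decay factor exp(−0.32·0.5261) = 0.8451.
So the concentration just after mixing may be at most 8/0.8451 = 9.467 mg/L.
Mass balance: 9.467·13.15 = 0.149·Cₑ + 13·0.6.
Cₑ = (124.5 − 7.8) / 0.149 = 783.1 mg/L.
Required removal = 1 − 783.1/997 = 21.46 %.

21.5 %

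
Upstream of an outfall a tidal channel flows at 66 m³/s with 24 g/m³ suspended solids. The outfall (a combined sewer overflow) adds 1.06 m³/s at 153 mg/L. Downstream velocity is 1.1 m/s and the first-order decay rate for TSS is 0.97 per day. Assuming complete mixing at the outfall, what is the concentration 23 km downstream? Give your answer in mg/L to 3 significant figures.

20.6 mg/L

After complete mixing, C₀ = (1.06·153 + 66·24) / 67.06 = 26.04 mg/L.
Travel time t = 2.3e+04 m / 1.1 m/s = 2.091e+04 s = 0.242 d.
C = 26.04·exp(−0.97·0.242) = 26.04·0.7908 = 20.59 mg/L.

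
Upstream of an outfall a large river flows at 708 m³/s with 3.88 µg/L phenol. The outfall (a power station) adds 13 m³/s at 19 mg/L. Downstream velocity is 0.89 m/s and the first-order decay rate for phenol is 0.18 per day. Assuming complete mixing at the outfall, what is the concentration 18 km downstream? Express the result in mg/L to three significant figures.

3.88 µg/L = 0.00388 mg/L.
After complete mixing, C₀ = (13·19 + 708·0.00388) / 721 = 0.3464 mg/L.
Travel time t = 1.8e+04 m / 0.89 m/s = 2.022e+04 s = 0.2341 d.
C = 0.3464·exp(−0.18·0.2341) = 0.3464·0.9587 = 0.3321 mg/L.

0.332 mg/L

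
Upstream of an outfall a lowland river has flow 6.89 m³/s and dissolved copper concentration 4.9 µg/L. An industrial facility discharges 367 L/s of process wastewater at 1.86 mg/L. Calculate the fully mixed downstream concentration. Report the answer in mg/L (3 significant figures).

0.0987 mg/L

367 L/s = 0.367 m³/s.
4.9 µg/L = 0.0049 mg/L.
Conservation of mass across the mixing zone: C = (0.367·1.86 + 6.89·0.0049) / (0.367 + 6.89) = 0.7164/7.257 = 0.09872 mg/L.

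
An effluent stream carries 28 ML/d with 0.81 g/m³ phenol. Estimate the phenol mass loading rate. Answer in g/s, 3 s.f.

0.263 g/s

28 ML/d = 0.3241 m³/s.
Mass flux = Q·C = 0.3241 m³/s × 0.81 g/m³ = 0.2625 g/s.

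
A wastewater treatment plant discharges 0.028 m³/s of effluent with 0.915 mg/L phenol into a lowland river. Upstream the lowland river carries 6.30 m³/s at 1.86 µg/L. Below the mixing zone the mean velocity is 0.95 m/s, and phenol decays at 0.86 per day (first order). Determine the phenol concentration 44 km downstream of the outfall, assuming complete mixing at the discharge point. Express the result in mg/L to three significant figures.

1.86 µg/L = 0.00186 mg/L.
After complete mixing, C₀ = (0.028·0.915 + 6.3·0.00186) / 6.328 = 0.0059 mg/L.
Travel time t = 4.4e+04 m / 0.95 m/s = 4.632e+04 s = 0.5361 d.
C = 0.0059·exp(−0.86·0.5361) = 0.0059·0.6306 = 0.003721 mg/L.

0.00372 mg/L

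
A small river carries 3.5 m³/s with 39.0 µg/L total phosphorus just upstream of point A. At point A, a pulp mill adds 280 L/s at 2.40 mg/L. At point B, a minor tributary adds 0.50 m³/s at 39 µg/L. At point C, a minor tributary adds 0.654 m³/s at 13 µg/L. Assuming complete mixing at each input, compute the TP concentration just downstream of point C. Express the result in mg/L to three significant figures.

39.0 µg/L = 0.039 mg/L.
280 L/s = 0.28 m³/s.
After input A: C = (3.5·0.039 + 0.28·2.4) / 3.78 = 0.2139 mg/L.
39 µg/L = 0.039 mg/L.
After input B: C = (3.78·0.2139 + 0.5·0.039) / 4.28 = 0.1935 mg/L.
13 µg/L = 0.013 mg/L.
After input C: C = (4.28·0.1935 + 0.654·0.013) / 4.934 = 0.1695 mg/L.

0.170 mg/L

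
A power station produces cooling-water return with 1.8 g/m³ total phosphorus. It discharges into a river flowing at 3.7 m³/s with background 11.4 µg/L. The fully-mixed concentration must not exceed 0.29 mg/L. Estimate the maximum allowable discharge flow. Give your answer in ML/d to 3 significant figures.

11.4 µg/L = 0.0114 mg/L.
Mass balance at complete mixing: C_std·(Q_w + Q_r) = Q_w·C_e + Q_r·C_b.
Rearranging, Q_w = Q_r·(C_std − C_b)/(C_e − C_std) = 3.7·(0.29 − 0.0114) / (1.8 − 0.29) = 0.6827 m³/s.
= 58.98 ML/d.

59.0 ML/d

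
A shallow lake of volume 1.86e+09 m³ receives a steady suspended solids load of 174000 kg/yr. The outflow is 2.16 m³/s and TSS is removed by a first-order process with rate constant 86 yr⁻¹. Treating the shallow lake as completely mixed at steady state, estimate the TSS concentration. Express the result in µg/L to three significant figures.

1.09 µg/L

Outflow Q = 2.16 m³/s × 3.156e+07 s/yr = 6.816e+07 m³/yr.
Steady-state CSTR mass balance: W = Q·C + k·V·C, so C = W/(Q + kV).
Q + kV = 6.816e+07 + 86·1.86e+09 = 1.6e+11 m³/yr.
C = 174000/1.6e+11 = 1.087e-06 kg/m³ = 0.001087 mg/L = 1.087 µg/L.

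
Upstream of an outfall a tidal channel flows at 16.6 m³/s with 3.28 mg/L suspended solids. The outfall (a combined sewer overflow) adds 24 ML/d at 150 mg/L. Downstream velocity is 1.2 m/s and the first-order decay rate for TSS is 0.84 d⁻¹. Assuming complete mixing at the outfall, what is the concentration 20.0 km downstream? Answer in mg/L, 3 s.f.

24 ML/d = 0.2778 m³/s.
After complete mixing, C₀ = (0.2778·150 + 16.6·3.28) / 16.88 = 5.695 mg/L.
Travel time t = 2e+04 m / 1.2 m/s = 1.667e+04 s = 0.1929 d.
C = 5.695·exp(−0.84·0.1929) = 5.695·0.8504 = 4.843 mg/L.

4.84 mg/L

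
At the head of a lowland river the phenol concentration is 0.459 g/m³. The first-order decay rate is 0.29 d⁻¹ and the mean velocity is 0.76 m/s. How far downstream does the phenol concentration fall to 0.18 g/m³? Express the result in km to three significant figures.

From C = C₀·e^(−kt), t = ln(C₀/C)/k = ln(0.459/0.18)/0.29 = 0.9361/0.29 = 3.228 d.
Distance = v·t = 0.76 m/s × 2.789e+05 s = 2.12e+05 m = 212 km.

212 km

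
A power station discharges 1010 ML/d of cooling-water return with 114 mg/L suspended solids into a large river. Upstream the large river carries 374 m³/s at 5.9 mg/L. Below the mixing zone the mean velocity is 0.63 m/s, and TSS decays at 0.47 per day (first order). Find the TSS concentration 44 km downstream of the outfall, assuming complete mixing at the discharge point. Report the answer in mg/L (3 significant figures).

6.28 mg/L

1010 ML/d = 11.69 m³/s.
After complete mixing, C₀ = (11.69·114 + 374·5.9) / 385.7 = 9.176 mg/L.
Travel time t = 4.4e+04 m / 0.63 m/s = 6.984e+04 s = 0.8083 d.
C = 9.176·exp(−0.47·0.8083) = 9.176·0.6839 = 6.276 mg/L.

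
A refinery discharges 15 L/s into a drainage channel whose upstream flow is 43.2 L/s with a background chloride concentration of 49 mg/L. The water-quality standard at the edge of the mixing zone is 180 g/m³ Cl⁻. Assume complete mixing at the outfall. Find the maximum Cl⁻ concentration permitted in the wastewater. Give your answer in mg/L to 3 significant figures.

557 mg/L

15 L/s = 0.015 m³/s.
43.2 L/s = 0.0432 m³/s.
Mass balance: 180·0.0582 = 0.015·Cₑ + 0.0432·49.
Cₑ = (10.48 − 2.117) / 0.015 = 557.3 mg/L.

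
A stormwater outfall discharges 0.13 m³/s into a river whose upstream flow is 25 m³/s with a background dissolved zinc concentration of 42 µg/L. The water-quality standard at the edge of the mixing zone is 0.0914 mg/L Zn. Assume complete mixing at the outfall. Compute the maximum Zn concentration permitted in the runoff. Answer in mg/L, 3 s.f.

9.59 mg/L

42 µg/L = 0.042 mg/L.
Mass balance: 0.0914·25.13 = 0.13·Cₑ + 25·0.042.
Cₑ = (2.297 − 1.05) / 0.13 = 9.591 mg/L.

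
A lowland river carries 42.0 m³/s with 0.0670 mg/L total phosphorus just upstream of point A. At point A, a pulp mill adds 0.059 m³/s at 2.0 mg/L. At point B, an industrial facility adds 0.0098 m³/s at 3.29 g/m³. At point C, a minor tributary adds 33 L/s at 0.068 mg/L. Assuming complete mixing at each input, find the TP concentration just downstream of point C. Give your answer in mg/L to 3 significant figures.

0.0705 mg/L

After input A: C = (42·0.067 + 0.059·2) / 42.06 = 0.06971 mg/L.
After input B: C = (42.06·0.06971 + 0.0098·3.29) / 42.07 = 0.07046 mg/L.
33 L/s = 0.033 m³/s.
After input C: C = (42.07·0.07046 + 0.033·0.068) / 42.1 = 0.07046 mg/L.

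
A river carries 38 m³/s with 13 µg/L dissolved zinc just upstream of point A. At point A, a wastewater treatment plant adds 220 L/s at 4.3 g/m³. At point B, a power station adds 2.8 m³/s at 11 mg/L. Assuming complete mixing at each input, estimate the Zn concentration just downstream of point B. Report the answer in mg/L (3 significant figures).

13 µg/L = 0.013 mg/L.
220 L/s = 0.22 m³/s.
After input A: C = (38·0.013 + 0.22·4.3) / 38.22 = 0.03768 mg/L.
After input B: C = (38.22·0.03768 + 2.8·11) / 41.02 = 0.786 mg/L.

0.786 mg/L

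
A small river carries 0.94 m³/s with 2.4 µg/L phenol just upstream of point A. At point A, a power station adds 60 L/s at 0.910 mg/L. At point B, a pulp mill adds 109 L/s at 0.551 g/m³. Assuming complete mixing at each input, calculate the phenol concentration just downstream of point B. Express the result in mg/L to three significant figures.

0.105 mg/L

2.4 µg/L = 0.0024 mg/L.
60 L/s = 0.06 m³/s.
After input A: C = (0.94·0.0024 + 0.06·0.91) / 1 = 0.05686 mg/L.
109 L/s = 0.109 m³/s.
After input B: C = (1·0.05686 + 0.109·0.551) / 1.109 = 0.1054 mg/L.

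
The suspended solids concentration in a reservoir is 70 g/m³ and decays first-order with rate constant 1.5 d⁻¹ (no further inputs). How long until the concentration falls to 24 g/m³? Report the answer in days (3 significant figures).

0.714 d

t = ln(C₀/C)/k = ln(70/24)/1.5 = 1.07/1.5 = 0.7136 d.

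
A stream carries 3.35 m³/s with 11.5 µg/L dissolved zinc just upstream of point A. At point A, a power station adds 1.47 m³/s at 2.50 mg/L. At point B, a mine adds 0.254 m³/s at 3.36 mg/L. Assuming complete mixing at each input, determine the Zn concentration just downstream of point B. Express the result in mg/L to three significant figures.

11.5 µg/L = 0.0115 mg/L.
After input A: C = (3.35·0.0115 + 1.47·2.5) / 4.82 = 0.7704 mg/L.
After input B: C = (4.82·0.7704 + 0.254·3.36) / 5.074 = 0.9001 mg/L.

0.900 mg/L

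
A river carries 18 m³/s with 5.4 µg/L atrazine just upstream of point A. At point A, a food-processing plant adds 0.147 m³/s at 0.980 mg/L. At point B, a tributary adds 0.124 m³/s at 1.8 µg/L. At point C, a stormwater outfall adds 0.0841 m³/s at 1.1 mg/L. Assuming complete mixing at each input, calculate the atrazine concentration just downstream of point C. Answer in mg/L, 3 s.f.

5.4 µg/L = 0.0054 mg/L.
After input A: C = (18·0.0054 + 0.147·0.98) / 18.15 = 0.01329 mg/L.
1.8 µg/L = 0.0018 mg/L.
After input B: C = (18.15·0.01329 + 0.124·0.0018) / 18.27 = 0.01322 mg/L.
After input C: C = (18.27·0.01322 + 0.0841·1.1) / 18.36 = 0.0182 mg/L.

0.0182 mg/L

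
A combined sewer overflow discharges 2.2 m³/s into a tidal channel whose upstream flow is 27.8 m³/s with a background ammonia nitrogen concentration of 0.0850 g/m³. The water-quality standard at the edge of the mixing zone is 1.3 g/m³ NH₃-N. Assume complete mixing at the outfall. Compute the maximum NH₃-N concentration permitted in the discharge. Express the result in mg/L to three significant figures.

Mass balance: 1.3·30 = 2.2·Cₑ + 27.8·0.085.
Cₑ = (39 − 2.363) / 2.2 = 16.65 mg/L.

16.7 mg/L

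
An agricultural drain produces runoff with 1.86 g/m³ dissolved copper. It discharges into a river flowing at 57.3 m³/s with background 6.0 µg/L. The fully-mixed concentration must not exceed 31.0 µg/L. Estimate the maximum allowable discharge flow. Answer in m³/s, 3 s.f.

6.0 µg/L = 0.006 mg/L.
31.0 µg/L = 0.031 mg/L.
Mass balance at complete mixing: C_std·(Q_w + Q_r) = Q_w·C_e + Q_r·C_b.
Rearranging, Q_w = Q_r·(C_std − C_b)/(C_e − C_std) = 57.3·(0.031 − 0.006) / (1.86 − 0.031) = 0.7832 m³/s.

0.783 m³/s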